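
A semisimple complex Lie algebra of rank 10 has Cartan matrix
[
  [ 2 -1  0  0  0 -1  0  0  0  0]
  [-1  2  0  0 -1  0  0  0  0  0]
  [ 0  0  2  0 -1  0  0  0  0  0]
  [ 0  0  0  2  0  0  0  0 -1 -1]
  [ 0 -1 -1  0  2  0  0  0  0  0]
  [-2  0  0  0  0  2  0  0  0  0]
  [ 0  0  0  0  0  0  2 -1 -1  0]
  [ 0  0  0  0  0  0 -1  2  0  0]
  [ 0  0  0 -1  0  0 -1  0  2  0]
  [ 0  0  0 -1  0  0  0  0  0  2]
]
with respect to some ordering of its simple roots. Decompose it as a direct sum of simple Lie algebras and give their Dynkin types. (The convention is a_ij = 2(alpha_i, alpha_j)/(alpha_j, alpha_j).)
type A_5 + type C_5

The diagram associated to this matrix has two connected components: the simple roots {alpha_4, alpha_7, alpha_8, alpha_9, alpha_10} form a chain of 5 nodes with single edges (A_5), and {alpha_1, alpha_2, alpha_3, alpha_5, alpha_6} form a chain of 5 nodes with a double edge at one end; the terminal node there is the unique long simple root (C_5). A semisimple Lie algebra decomposes uniquely as the direct sum of simple ideals, one per connected component of its Dynkin diagram, so g ≅ A_5 ⊕ C_5 (dimension 35 + 55 = 90).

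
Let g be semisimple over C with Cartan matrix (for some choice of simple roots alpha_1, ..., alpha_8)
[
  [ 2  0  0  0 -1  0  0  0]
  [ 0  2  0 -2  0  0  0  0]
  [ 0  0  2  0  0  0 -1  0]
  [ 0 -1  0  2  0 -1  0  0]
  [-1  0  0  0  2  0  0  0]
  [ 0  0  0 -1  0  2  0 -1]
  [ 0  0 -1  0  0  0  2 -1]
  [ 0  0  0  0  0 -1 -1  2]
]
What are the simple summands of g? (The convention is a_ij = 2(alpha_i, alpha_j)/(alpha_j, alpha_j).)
The diagram associated to this matrix has two connected components: the simple roots {alpha_1, alpha_5} form a chain of 2 nodes with single edges (A_2), and {alpha_2, alpha_3, alpha_4, alpha_6, alpha_7, alpha_8} form a chain of 6 nodes with a double edge at one end; the terminal node there is the unique long simple root (C_6). A semisimple Lie algebra decomposes uniquely as the direct sum of simple ideals, one per connected component of its Dynkin diagram, so g ≅ A_2 ⊕ C_6 (dimension 8 + 78 = 86).

type A_2 + type C_6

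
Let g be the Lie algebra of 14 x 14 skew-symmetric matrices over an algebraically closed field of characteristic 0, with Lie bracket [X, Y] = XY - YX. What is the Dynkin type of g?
This is so(14) with 14 even, which has dimension 14(14-1)/2 = 91 and rank 14/2 = 7. In the classification of classical Lie algebras, the orthogonal algebra so(2n) in an even number of variables has type D_n; here n = 7, so the Dynkin diagram is a chain of 5 nodes with a fork of two nodes at one end (D_7). Hence the type is D_7.

D_7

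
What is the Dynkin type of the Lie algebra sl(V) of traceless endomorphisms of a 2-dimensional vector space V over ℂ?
type A_1

This is sl(2), which has dimension 2^2 - 1 = 3 and rank 2 - 1 = 1 (a Cartan subalgebra is the diagonal traceless matrices). In the classification of classical Lie algebras, the special linear algebra sl(n+1) has type A_n; here n = 1, so the Dynkin diagram is a chain of 1 nodes with single edges (A_1). Hence the type is A_1.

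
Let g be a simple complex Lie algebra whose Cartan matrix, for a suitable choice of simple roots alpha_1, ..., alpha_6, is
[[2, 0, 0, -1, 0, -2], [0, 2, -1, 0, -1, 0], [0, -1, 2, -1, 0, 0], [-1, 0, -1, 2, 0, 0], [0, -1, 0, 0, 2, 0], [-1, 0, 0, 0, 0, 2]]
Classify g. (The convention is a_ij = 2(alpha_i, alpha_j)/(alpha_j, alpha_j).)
B6

The matrix has rank 6 with 2's on the diagonal. Reading the off-diagonal entries as Dynkin edges (a single edge where a_ij = a_ji = -1; a double or triple edge where a_ij * a_ji = 2 or 3), the diagram is a chain of 6 nodes with a double edge at one end; the terminal node there is the unique short simple root (B_6). One simple-root ordering that puts it in standard form is (alpha_5, alpha_2, alpha_3, alpha_4, alpha_1, alpha_6). So the algebra is type B_6, i.e. so(13).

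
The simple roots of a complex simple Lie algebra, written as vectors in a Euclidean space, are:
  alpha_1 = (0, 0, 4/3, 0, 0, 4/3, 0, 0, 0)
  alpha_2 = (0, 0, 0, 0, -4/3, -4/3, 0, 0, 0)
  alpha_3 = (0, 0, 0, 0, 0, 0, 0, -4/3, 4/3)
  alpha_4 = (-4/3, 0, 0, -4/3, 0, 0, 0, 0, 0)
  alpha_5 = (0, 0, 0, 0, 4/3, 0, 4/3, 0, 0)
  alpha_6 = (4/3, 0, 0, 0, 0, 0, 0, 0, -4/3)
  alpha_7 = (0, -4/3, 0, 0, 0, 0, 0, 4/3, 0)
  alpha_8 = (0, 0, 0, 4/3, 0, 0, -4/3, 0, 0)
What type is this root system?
Compute the Cartan integers a_ij = 2(alpha_i, alpha_j)/(alpha_j, alpha_j); the resulting 8x8 Cartan matrix is
[[2, -1, 0, 0, 0, 0, 0, 0], [-1, 2, 0, 0, -1, 0, 0, 0], [0, 0, 2, 0, 0, -1, -1, 0], [0, 0, 0, 2, 0, -1, 0, -1], [0, -1, 0, 0, 2, 0, 0, -1], [0, 0, -1, -1, 0, 2, 0, 0], [0, 0, -1, 0, 0, 0, 2, 0], [0, 0, 0, -1, -1, 0, 0, 2]].
All simple roots have the same length, so the diagram is simply laced. The associated Dynkin diagram is a chain of 8 nodes with single edges (A_8), so the type is A_8 (the algebra sl(9)).

A_8 (sl(9))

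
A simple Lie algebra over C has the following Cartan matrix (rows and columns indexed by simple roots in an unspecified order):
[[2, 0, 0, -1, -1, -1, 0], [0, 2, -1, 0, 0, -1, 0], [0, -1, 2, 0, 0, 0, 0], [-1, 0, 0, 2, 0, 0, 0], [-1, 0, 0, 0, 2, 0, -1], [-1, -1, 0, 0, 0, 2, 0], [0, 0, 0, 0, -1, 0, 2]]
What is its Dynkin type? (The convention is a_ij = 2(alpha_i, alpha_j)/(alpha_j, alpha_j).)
The matrix has rank 7 with 2's on the diagonal. Reading the off-diagonal entries as Dynkin edges (a single edge where a_ij = a_ji = -1; a double or triple edge where a_ij * a_ji = 2 or 3), the diagram is a chain of 6 nodes with one extra node attached to the third node from one end (E_7). One simple-root ordering that puts it in standard form is (alpha_7, alpha_4, alpha_5, alpha_1, alpha_6, alpha_2, alpha_3). So the algebra is type E_7.

E_7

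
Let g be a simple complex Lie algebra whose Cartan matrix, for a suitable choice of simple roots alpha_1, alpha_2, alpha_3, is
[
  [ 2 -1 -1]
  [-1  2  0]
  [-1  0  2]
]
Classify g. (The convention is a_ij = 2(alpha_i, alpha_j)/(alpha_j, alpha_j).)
The matrix has rank 3 with 2's on the diagonal. Reading the off-diagonal entries as Dynkin edges (a single edge where a_ij = a_ji = -1; a double or triple edge where a_ij * a_ji = 2 or 3), the diagram is a chain of 3 nodes with single edges (A_3). One simple-root ordering that puts it in standard form is (alpha_3, alpha_1, alpha_2). So the algebra is type A_3, i.e. sl(4).

A3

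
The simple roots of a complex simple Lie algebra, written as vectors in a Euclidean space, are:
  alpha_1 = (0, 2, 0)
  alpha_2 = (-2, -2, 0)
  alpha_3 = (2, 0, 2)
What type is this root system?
Compute the Cartan integers a_ij = 2(alpha_i, alpha_j)/(alpha_j, alpha_j); the resulting 3x3 Cartan matrix is
[[2, -1, 0], [-2, 2, -1], [0, -1, 2]].
The roots have two lengths (squared-length ratio 2:1); the short ones are alpha_{1}. The associated Dynkin diagram is a chain of 3 nodes with a double edge at one end; the terminal node there is the unique short simple root (B_3), so the type is B_3 (the algebra so(7)).

B_3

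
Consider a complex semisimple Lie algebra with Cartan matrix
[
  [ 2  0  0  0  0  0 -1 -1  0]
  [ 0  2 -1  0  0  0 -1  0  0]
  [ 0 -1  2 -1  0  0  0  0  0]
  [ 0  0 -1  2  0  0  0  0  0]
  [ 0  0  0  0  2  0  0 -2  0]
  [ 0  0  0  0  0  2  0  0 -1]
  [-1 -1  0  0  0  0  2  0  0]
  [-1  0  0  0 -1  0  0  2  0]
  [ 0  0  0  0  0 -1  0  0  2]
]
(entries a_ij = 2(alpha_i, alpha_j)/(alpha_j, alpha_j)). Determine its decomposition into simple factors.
The diagram associated to this matrix has two connected components: the simple roots {alpha_6, alpha_9} form a chain of 2 nodes with single edges (A_2), and {alpha_1, alpha_2, alpha_3, alpha_4, alpha_5, alpha_7, alpha_8} form a chain of 7 nodes with a double edge at one end; the terminal node there is the unique long simple root (C_7). A semisimple Lie algebra decomposes uniquely as the direct sum of simple ideals, one per connected component of its Dynkin diagram, so g ≅ A_2 ⊕ C_7 (dimension 8 + 105 = 113).

type A_2 + type C_7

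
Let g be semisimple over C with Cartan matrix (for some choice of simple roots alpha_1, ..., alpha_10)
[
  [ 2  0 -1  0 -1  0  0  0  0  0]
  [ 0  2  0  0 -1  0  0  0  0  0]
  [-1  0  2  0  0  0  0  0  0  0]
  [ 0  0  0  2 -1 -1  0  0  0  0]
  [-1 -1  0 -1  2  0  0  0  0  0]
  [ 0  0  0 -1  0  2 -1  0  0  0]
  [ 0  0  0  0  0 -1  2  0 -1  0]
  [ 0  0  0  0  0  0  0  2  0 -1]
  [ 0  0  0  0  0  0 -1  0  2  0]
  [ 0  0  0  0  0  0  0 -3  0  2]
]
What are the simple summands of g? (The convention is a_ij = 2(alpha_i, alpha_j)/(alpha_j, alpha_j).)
E_8 + G_2

The diagram associated to this matrix has two connected components: the simple roots {alpha_1, alpha_2, alpha_3, alpha_4, alpha_5, alpha_6, alpha_7, alpha_9} form a chain of 7 nodes with one extra node attached to the third node from one end (E_8), and {alpha_8, alpha_10} form two nodes joined by a triple edge (G_2). A semisimple Lie algebra decomposes uniquely as the direct sum of simple ideals, one per connected component of its Dynkin diagram, so g ≅ E_8 ⊕ G_2 (dimension 248 + 14 = 262).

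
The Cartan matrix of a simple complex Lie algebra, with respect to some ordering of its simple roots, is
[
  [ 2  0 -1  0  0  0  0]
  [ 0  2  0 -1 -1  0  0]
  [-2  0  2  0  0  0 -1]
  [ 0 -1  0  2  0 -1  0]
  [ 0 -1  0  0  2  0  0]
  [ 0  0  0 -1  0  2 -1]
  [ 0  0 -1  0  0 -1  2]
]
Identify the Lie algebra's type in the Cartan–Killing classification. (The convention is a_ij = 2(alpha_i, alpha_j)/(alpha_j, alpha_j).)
type B_7

The matrix has rank 7 with 2's on the diagonal. Reading the off-diagonal entries as Dynkin edges (a single edge where a_ij = a_ji = -1; a double or triple edge where a_ij * a_ji = 2 or 3), the diagram is a chain of 7 nodes with a double edge at one end; the terminal node there is the unique short simple root (B_7). One simple-root ordering that puts it in standard form is (alpha_5, alpha_2, alpha_4, alpha_6, alpha_7, alpha_3, alpha_1). So the algebra is type B_7, i.e. so(15).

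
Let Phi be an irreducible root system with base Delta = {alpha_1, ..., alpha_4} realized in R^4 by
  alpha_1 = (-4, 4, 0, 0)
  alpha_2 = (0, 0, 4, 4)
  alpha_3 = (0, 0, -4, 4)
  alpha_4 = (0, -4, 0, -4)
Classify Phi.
Compute the Cartan integers a_ij = 2(alpha_i, alpha_j)/(alpha_j, alpha_j); the resulting 4x4 Cartan matrix is
[[2, 0, 0, -1], [0, 2, 0, -1], [0, 0, 2, -1], [-1, -1, -1, 2]].
All simple roots have the same length, so the diagram is simply laced. The associated Dynkin diagram is a chain of 2 nodes with a fork of two nodes at one end (D_4), so the type is D_4 (the algebra so(8)).

D_4 (so(8))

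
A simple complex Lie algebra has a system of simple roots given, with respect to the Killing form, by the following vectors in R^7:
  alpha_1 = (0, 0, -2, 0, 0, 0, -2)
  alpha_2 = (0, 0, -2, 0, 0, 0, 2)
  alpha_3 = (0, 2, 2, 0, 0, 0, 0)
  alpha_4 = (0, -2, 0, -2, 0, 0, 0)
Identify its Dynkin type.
Compute the Cartan integers a_ij = 2(alpha_i, alpha_j)/(alpha_j, alpha_j); the resulting 4x4 Cartan matrix is
[[2, 0, -1, 0], [0, 2, -1, 0], [-1, -1, 2, -1], [0, 0, -1, 2]].
All simple roots have the same length, so the diagram is simply laced. The associated Dynkin diagram is a chain of 2 nodes with a fork of two nodes at one end (D_4), so the type is D_4 (the algebra so(8)).

D_4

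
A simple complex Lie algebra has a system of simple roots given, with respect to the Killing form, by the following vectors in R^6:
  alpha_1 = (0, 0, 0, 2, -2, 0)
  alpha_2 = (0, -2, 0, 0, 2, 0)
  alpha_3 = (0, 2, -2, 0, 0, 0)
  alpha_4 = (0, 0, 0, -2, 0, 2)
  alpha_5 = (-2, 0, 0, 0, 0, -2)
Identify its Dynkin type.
A_5 (sl(6))

Compute the Cartan integers a_ij = 2(alpha_i, alpha_j)/(alpha_j, alpha_j); the resulting 5x5 Cartan matrix is
[[2, -1, 0, -1, 0], [-1, 2, -1, 0, 0], [0, -1, 2, 0, 0], [-1, 0, 0, 2, -1], [0, 0, 0, -1, 2]].
All simple roots have the same length, so the diagram is simply laced. The associated Dynkin diagram is a chain of 5 nodes with single edges (A_5), so the type is A_5 (the algebra sl(6)).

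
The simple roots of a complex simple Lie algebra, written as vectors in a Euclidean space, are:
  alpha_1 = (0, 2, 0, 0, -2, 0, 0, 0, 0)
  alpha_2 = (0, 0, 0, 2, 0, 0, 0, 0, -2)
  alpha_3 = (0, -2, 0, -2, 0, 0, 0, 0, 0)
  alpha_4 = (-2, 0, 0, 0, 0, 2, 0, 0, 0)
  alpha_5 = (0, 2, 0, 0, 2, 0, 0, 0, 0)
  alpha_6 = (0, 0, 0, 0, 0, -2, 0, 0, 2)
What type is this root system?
D_6

Compute the Cartan integers a_ij = 2(alpha_i, alpha_j)/(alpha_j, alpha_j); the resulting 6x6 Cartan matrix is
[[2, 0, -1, 0, 0, 0], [0, 2, -1, 0, 0, -1], [-1, -1, 2, 0, -1, 0], [0, 0, 0, 2, 0, -1], [0, 0, -1, 0, 2, 0], [0, -1, 0, -1, 0, 2]].
All simple roots have the same length, so the diagram is simply laced. The associated Dynkin diagram is a chain of 4 nodes with a fork of two nodes at one end (D_6), so the type is D_6 (the algebra so(12)).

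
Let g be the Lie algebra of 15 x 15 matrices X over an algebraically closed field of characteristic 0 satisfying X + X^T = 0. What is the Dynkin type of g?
This is so(15) with 15 odd, which has dimension 15(15-1)/2 = 105 and rank (15-1)/2 = 7. In the classification of classical Lie algebras, the orthogonal algebra so(2n+1) in an odd number of variables has type B_n; here n = 7, so the Dynkin diagram is a chain of 7 nodes with a double edge at one end; the terminal node there is the unique short simple root (B_7). Hence the type is B_7.

B7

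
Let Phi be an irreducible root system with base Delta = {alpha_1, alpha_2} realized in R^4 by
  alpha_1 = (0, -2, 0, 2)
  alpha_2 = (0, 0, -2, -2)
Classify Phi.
Compute the Cartan integers a_ij = 2(alpha_i, alpha_j)/(alpha_j, alpha_j); the resulting 2x2 Cartan matrix is
[[2, -1], [-1, 2]].
All simple roots have the same length, so the diagram is simply laced. The associated Dynkin diagram is a chain of 2 nodes with single edges (A_2), so the type is A_2 (the algebra sl(3)).

type A_2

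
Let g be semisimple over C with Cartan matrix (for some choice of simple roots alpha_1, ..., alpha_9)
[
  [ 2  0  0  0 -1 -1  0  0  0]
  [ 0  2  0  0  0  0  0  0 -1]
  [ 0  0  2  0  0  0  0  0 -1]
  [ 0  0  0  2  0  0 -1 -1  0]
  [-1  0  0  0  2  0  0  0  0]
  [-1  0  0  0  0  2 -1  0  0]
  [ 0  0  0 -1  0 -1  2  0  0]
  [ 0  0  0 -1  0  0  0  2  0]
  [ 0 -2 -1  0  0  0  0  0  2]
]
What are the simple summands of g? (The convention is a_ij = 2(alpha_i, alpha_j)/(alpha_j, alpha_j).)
The diagram associated to this matrix has two connected components: the simple roots {alpha_1, alpha_4, alpha_5, alpha_6, alpha_7, alpha_8} form a chain of 6 nodes with single edges (A_6), and {alpha_2, alpha_3, alpha_9} form a chain of 3 nodes with a double edge at one end; the terminal node there is the unique short simple root (B_3). A semisimple Lie algebra decomposes uniquely as the direct sum of simple ideals, one per connected component of its Dynkin diagram, so g ≅ A_6 ⊕ B_3 (dimension 48 + 21 = 69).

A_6 + B_3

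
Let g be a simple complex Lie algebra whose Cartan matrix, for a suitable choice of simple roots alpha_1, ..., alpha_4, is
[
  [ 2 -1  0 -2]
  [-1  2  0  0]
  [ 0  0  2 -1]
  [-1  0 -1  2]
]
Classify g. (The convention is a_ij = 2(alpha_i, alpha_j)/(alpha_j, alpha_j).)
F_4

The matrix has rank 4 with 2's on the diagonal. Reading the off-diagonal entries as Dynkin edges (a single edge where a_ij = a_ji = -1; a double or triple edge where a_ij * a_ji = 2 or 3), the diagram is a chain of 4 nodes with a double edge between the middle two (F_4). One simple-root ordering that puts it in standard form is (alpha_2, alpha_1, alpha_4, alpha_3). So the algebra is type F_4.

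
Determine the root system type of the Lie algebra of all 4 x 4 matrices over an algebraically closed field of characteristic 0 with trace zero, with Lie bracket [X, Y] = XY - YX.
This is sl(4), which has dimension 4^2 - 1 = 15 and rank 4 - 1 = 3 (a Cartan subalgebra is the diagonal traceless matrices). In the classification of classical Lie algebras, the special linear algebra sl(n+1) has type A_n; here n = 3, so the Dynkin diagram is a chain of 3 nodes with single edges (A_3). Hence the type is A_3.

A_3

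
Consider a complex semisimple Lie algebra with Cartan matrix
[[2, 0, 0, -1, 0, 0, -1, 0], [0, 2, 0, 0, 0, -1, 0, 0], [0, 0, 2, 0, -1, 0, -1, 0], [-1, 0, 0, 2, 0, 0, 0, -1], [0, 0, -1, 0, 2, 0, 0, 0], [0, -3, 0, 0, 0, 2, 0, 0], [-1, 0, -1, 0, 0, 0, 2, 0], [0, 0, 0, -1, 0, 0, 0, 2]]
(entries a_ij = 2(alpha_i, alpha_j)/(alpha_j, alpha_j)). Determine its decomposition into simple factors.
The diagram associated to this matrix has two connected components: the simple roots {alpha_1, alpha_3, alpha_4, alpha_5, alpha_7, alpha_8} form a chain of 6 nodes with single edges (A_6), and {alpha_2, alpha_6} form two nodes joined by a triple edge (G_2). A semisimple Lie algebra decomposes uniquely as the direct sum of simple ideals, one per connected component of its Dynkin diagram, so g ≅ A_6 ⊕ G_2 (dimension 48 + 14 = 62).

type A_6 + type G_2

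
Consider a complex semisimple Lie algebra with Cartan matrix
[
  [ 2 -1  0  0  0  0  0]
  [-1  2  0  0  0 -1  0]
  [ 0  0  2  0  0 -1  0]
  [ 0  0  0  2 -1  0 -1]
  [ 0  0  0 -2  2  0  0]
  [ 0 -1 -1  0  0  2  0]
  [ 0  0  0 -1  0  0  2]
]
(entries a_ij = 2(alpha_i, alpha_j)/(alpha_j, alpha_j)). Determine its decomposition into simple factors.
A4 ⊕ C3

The diagram associated to this matrix has two connected components: the simple roots {alpha_1, alpha_2, alpha_3, alpha_6} form a chain of 4 nodes with single edges (A_4), and {alpha_4, alpha_5, alpha_7} form a chain of 3 nodes with a double edge at one end; the terminal node there is the unique long simple root (C_3). A semisimple Lie algebra decomposes uniquely as the direct sum of simple ideals, one per connected component of its Dynkin diagram, so g ≅ A_4 ⊕ C_3 (dimension 24 + 21 = 45).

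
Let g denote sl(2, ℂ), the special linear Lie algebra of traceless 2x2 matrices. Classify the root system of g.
type A_1

This is sl(2), which has dimension 2^2 - 1 = 3 and rank 2 - 1 = 1 (a Cartan subalgebra is the diagonal traceless matrices). In the classification of classical Lie algebras, the special linear algebra sl(n+1) has type A_n; here n = 1, so the Dynkin diagram is a chain of 1 nodes with single edges (A_1). Hence the type is A_1.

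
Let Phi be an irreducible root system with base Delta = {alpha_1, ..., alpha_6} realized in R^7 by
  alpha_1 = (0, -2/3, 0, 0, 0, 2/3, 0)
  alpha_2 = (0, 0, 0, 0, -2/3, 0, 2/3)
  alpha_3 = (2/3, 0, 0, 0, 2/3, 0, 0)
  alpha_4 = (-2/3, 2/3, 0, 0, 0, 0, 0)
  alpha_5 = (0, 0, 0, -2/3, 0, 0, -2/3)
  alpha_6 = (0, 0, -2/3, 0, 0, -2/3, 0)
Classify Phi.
A_6 (sl(7))

Compute the Cartan integers a_ij = 2(alpha_i, alpha_j)/(alpha_j, alpha_j); the resulting 6x6 Cartan matrix is
[[2, 0, 0, -1, 0, -1], [0, 2, -1, 0, -1, 0], [0, -1, 2, -1, 0, 0], [-1, 0, -1, 2, 0, 0], [0, -1, 0, 0, 2, 0], [-1, 0, 0, 0, 0, 2]].
All simple roots have the same length, so the diagram is simply laced. The associated Dynkin diagram is a chain of 6 nodes with single edges (A_6), so the type is A_6 (the algebra sl(7)).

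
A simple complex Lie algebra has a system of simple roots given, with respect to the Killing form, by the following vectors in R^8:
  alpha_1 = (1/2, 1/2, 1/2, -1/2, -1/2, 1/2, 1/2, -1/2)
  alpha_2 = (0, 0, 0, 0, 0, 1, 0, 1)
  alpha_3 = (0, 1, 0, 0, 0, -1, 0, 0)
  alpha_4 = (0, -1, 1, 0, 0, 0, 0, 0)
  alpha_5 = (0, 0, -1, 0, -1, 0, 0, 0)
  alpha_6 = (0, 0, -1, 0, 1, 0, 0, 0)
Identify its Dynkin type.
Compute the Cartan integers a_ij = 2(alpha_i, alpha_j)/(alpha_j, alpha_j); the resulting 6x6 Cartan matrix is
[[2, 0, 0, 0, 0, -1], [0, 2, -1, 0, 0, 0], [0, -1, 2, -1, 0, 0], [0, 0, -1, 2, -1, -1], [0, 0, 0, -1, 2, 0], [-1, 0, 0, -1, 0, 2]].
All simple roots have the same length, so the diagram is simply laced. The associated Dynkin diagram is a chain of 5 nodes with one extra node attached to the third node from one end (E_6), so the type is E_6.

type E_6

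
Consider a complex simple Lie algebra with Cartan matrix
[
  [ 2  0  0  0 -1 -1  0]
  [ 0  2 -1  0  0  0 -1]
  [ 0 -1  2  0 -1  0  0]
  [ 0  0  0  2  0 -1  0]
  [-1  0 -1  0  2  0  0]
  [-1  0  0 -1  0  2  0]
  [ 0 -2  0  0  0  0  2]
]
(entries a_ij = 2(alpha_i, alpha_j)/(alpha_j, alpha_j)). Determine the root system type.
The matrix has rank 7 with 2's on the diagonal. Reading the off-diagonal entries as Dynkin edges (a single edge where a_ij = a_ji = -1; a double or triple edge where a_ij * a_ji = 2 or 3), the diagram is a chain of 7 nodes with a double edge at one end; the terminal node there is the unique long simple root (C_7). One simple-root ordering that puts it in standard form is (alpha_4, alpha_6, alpha_1, alpha_5, alpha_3, alpha_2, alpha_7). So the algebra is type C_7, i.e. sp(14).

type C_7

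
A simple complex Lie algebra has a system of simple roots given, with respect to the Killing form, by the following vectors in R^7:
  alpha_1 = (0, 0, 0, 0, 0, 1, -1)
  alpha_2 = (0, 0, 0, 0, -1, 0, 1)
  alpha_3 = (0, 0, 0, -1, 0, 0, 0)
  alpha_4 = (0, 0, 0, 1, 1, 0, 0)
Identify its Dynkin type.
Compute the Cartan integers a_ij = 2(alpha_i, alpha_j)/(alpha_j, alpha_j); the resulting 4x4 Cartan matrix is
[[2, -1, 0, 0], [-1, 2, 0, -1], [0, 0, 2, -1], [0, -1, -2, 2]].
The roots have two lengths (squared-length ratio 2:1); the short ones are alpha_{3}. The associated Dynkin diagram is a chain of 4 nodes with a double edge at one end; the terminal node there is the unique short simple root (B_4), so the type is B_4 (the algebra so(9)).

B_4 (so(9))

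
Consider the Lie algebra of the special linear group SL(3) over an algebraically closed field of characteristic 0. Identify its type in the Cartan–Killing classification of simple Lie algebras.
A_2 (sl(3))

This is sl(3), which has dimension 3^2 - 1 = 8 and rank 3 - 1 = 2 (a Cartan subalgebra is the diagonal traceless matrices). In the classification of classical Lie algebras, the special linear algebra sl(n+1) has type A_n; here n = 2, so the Dynkin diagram is a chain of 2 nodes with single edges (A_2). Hence the type is A_2.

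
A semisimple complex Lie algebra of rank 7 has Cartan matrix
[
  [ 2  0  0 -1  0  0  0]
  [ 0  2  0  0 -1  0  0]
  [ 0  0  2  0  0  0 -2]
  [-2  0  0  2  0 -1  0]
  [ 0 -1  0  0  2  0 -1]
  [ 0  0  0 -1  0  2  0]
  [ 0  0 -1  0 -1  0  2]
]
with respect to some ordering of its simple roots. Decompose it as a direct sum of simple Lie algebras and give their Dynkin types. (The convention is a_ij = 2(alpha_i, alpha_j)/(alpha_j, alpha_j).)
The diagram associated to this matrix has two connected components: the simple roots {alpha_1, alpha_4, alpha_6} form a chain of 3 nodes with a double edge at one end; the terminal node there is the unique short simple root (B_3), and {alpha_2, alpha_3, alpha_5, alpha_7} form a chain of 4 nodes with a double edge at one end; the terminal node there is the unique long simple root (C_4). A semisimple Lie algebra decomposes uniquely as the direct sum of simple ideals, one per connected component of its Dynkin diagram, so g ≅ B_3 ⊕ C_4 (dimension 21 + 36 = 57).

B_3 (so(7)) + C_4 (sp(8))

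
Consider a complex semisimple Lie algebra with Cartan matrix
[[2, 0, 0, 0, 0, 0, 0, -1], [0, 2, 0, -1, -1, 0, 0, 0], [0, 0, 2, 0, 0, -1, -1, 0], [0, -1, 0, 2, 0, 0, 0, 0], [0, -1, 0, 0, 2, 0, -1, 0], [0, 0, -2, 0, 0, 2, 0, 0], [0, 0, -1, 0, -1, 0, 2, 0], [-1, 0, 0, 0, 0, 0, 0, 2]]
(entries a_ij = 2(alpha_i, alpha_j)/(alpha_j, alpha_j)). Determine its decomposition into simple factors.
The diagram associated to this matrix has two connected components: the simple roots {alpha_1, alpha_8} form a chain of 2 nodes with single edges (A_2), and {alpha_2, alpha_3, alpha_4, alpha_5, alpha_6, alpha_7} form a chain of 6 nodes with a double edge at one end; the terminal node there is the unique long simple root (C_6). A semisimple Lie algebra decomposes uniquely as the direct sum of simple ideals, one per connected component of its Dynkin diagram, so g ≅ A_2 ⊕ C_6 (dimension 8 + 78 = 86).

type A_2 ⊕ type C_6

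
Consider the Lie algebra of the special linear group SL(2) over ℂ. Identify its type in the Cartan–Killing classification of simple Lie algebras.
A1

This is sl(2), which has dimension 2^2 - 1 = 3 and rank 2 - 1 = 1 (a Cartan subalgebra is the diagonal traceless matrices). In the classification of classical Lie algebras, the special linear algebra sl(n+1) has type A_n; here n = 1, so the Dynkin diagram is a chain of 1 nodes with single edges (A_1). Hence the type is A_1.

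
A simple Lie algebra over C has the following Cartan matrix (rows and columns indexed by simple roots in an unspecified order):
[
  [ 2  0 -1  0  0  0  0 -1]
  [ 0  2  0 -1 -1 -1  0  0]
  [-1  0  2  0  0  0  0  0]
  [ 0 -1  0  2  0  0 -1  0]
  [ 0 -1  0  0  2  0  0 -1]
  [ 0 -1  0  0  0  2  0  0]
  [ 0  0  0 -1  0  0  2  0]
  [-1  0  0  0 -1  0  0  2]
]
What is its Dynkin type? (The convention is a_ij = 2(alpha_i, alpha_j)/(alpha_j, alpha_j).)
E_8

The matrix has rank 8 with 2's on the diagonal. Reading the off-diagonal entries as Dynkin edges (a single edge where a_ij = a_ji = -1; a double or triple edge where a_ij * a_ji = 2 or 3), the diagram is a chain of 7 nodes with one extra node attached to the third node from one end (E_8). One simple-root ordering that puts it in standard form is (alpha_7, alpha_6, alpha_4, alpha_2, alpha_5, alpha_8, alpha_1, alpha_3). So the algebra is type E_8.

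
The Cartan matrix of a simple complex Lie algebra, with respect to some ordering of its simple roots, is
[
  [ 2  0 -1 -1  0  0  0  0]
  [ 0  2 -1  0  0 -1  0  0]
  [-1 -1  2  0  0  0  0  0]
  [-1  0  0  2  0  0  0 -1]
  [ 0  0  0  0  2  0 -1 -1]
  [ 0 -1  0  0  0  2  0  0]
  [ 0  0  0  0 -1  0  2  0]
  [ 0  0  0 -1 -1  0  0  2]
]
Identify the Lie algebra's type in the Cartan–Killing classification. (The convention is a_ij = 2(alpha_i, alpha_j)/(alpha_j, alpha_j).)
A8

The matrix has rank 8 with 2's on the diagonal. Reading the off-diagonal entries as Dynkin edges (a single edge where a_ij = a_ji = -1; a double or triple edge where a_ij * a_ji = 2 or 3), the diagram is a chain of 8 nodes with single edges (A_8). One simple-root ordering that puts it in standard form is (alpha_7, alpha_5, alpha_8, alpha_4, alpha_1, alpha_3, alpha_2, alpha_6). So the algebra is type A_8, i.e. sl(9).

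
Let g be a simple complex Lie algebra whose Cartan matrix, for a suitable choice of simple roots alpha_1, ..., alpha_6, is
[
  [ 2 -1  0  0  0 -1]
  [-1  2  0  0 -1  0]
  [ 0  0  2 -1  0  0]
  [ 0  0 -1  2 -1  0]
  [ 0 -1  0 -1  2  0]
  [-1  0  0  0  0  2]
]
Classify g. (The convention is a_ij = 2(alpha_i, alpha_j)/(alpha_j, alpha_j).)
type A_6

The matrix has rank 6 with 2's on the diagonal. Reading the off-diagonal entries as Dynkin edges (a single edge where a_ij = a_ji = -1; a double or triple edge where a_ij * a_ji = 2 or 3), the diagram is a chain of 6 nodes with single edges (A_6). One simple-root ordering that puts it in standard form is (alpha_3, alpha_4, alpha_5, alpha_2, alpha_1, alpha_6). So the algebra is type A_6, i.e. sl(7).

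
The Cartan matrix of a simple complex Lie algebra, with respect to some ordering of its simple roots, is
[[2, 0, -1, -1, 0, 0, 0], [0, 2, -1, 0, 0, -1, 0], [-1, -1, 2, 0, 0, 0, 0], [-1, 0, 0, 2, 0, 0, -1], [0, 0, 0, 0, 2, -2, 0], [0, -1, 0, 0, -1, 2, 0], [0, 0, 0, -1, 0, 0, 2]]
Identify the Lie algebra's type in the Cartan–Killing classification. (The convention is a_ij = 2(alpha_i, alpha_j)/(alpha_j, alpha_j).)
The matrix has rank 7 with 2's on the diagonal. Reading the off-diagonal entries as Dynkin edges (a single edge where a_ij = a_ji = -1; a double or triple edge where a_ij * a_ji = 2 or 3), the diagram is a chain of 7 nodes with a double edge at one end; the terminal node there is the unique long simple root (C_7). One simple-root ordering that puts it in standard form is (alpha_7, alpha_4, alpha_1, alpha_3, alpha_2, alpha_6, alpha_5). So the algebra is type C_7, i.e. sp(14).

type C_7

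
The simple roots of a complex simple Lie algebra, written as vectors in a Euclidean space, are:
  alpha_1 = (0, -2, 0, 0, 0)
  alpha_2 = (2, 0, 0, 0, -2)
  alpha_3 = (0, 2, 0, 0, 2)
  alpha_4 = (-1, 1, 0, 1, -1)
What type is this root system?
Compute the Cartan integers a_ij = 2(alpha_i, alpha_j)/(alpha_j, alpha_j); the resulting 4x4 Cartan matrix is
[[2, 0, -1, -1], [0, 2, -1, 0], [-2, -1, 2, 0], [-1, 0, 0, 2]].
The roots have two lengths (squared-length ratio 2:1); the short ones are alpha_{1,4}. The associated Dynkin diagram is a chain of 4 nodes with a double edge between the middle two (F_4), so the type is F_4.

type F_4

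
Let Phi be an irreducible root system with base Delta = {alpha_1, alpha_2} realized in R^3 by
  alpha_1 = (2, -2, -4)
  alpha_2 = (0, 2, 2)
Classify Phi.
Compute the Cartan integers a_ij = 2(alpha_i, alpha_j)/(alpha_j, alpha_j); the resulting 2x2 Cartan matrix is
[[2, -3], [-1, 2]].
The roots have two lengths (squared-length ratio 3:1); the short ones are alpha_{2}. The associated Dynkin diagram is two nodes joined by a triple edge (G_2), so the type is G_2.

G_2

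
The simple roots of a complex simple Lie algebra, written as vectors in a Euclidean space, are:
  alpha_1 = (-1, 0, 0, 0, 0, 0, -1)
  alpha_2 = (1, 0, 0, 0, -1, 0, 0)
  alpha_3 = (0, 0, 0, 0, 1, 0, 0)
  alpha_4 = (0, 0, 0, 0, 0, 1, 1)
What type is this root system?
Compute the Cartan integers a_ij = 2(alpha_i, alpha_j)/(alpha_j, alpha_j); the resulting 4x4 Cartan matrix is
[[2, -1, 0, -1], [-1, 2, -2, 0], [0, -1, 2, 0], [-1, 0, 0, 2]].
The roots have two lengths (squared-length ratio 2:1); the short ones are alpha_{3}. The associated Dynkin diagram is a chain of 4 nodes with a double edge at one end; the terminal node there is the unique short simple root (B_4), so the type is B_4 (the algebra so(9)).

B4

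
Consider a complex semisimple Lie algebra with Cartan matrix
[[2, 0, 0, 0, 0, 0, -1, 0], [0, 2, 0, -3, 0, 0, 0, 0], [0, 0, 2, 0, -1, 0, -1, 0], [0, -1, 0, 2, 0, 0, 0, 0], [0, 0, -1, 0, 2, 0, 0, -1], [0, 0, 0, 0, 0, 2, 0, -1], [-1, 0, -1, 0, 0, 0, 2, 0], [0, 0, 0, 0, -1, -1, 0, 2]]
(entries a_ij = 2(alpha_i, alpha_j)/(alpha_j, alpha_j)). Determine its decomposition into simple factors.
The diagram associated to this matrix has two connected components: the simple roots {alpha_1, alpha_3, alpha_5, alpha_6, alpha_7, alpha_8} form a chain of 6 nodes with single edges (A_6), and {alpha_2, alpha_4} form two nodes joined by a triple edge (G_2). A semisimple Lie algebra decomposes uniquely as the direct sum of simple ideals, one per connected component of its Dynkin diagram, so g ≅ A_6 ⊕ G_2 (dimension 48 + 14 = 62).

A_6 (sl(7)) ⊕ G_2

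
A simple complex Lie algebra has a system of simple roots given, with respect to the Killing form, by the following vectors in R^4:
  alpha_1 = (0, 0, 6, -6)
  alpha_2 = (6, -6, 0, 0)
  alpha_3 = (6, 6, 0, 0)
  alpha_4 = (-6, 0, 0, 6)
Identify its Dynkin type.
Compute the Cartan integers a_ij = 2(alpha_i, alpha_j)/(alpha_j, alpha_j); the resulting 4x4 Cartan matrix is
[[2, 0, 0, -1], [0, 2, 0, -1], [0, 0, 2, -1], [-1, -1, -1, 2]].
All simple roots have the same length, so the diagram is simply laced. The associated Dynkin diagram is a chain of 2 nodes with a fork of two nodes at one end (D_4), so the type is D_4 (the algebra so(8)).

D4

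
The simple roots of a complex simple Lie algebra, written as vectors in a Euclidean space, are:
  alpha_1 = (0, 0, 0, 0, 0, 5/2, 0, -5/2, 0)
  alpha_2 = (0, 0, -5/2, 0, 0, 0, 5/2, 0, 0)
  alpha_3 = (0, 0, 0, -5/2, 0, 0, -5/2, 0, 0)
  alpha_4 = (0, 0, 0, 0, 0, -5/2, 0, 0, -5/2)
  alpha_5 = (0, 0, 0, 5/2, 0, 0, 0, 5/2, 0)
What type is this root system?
type A_5

Compute the Cartan integers a_ij = 2(alpha_i, alpha_j)/(alpha_j, alpha_j); the resulting 5x5 Cartan matrix is
[[2, 0, 0, -1, -1], [0, 2, -1, 0, 0], [0, -1, 2, 0, -1], [-1, 0, 0, 2, 0], [-1, 0, -1, 0, 2]].
All simple roots have the same length, so the diagram is simply laced. The associated Dynkin diagram is a chain of 5 nodes with single edges (A_5), so the type is A_5 (the algebra sl(6)).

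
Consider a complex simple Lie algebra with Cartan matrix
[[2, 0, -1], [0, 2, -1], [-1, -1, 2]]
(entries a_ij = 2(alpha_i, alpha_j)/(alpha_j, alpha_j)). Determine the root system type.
type A_3

The matrix has rank 3 with 2's on the diagonal. Reading the off-diagonal entries as Dynkin edges (a single edge where a_ij = a_ji = -1; a double or triple edge where a_ij * a_ji = 2 or 3), the diagram is a chain of 3 nodes with single edges (A_3). One simple-root ordering that puts it in standard form is (alpha_2, alpha_3, alpha_1). So the algebra is type A_3, i.e. sl(4).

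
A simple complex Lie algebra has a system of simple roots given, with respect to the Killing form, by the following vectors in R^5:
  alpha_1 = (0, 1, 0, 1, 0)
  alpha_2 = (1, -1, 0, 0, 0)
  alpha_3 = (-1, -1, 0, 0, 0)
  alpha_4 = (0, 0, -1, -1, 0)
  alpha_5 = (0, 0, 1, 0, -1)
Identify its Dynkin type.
Compute the Cartan integers a_ij = 2(alpha_i, alpha_j)/(alpha_j, alpha_j); the resulting 5x5 Cartan matrix is
[[2, -1, -1, -1, 0], [-1, 2, 0, 0, 0], [-1, 0, 2, 0, 0], [-1, 0, 0, 2, -1], [0, 0, 0, -1, 2]].
All simple roots have the same length, so the diagram is simply laced. The associated Dynkin diagram is a chain of 3 nodes with a fork of two nodes at one end (D_5), so the type is D_5 (the algebra so(10)).

D_5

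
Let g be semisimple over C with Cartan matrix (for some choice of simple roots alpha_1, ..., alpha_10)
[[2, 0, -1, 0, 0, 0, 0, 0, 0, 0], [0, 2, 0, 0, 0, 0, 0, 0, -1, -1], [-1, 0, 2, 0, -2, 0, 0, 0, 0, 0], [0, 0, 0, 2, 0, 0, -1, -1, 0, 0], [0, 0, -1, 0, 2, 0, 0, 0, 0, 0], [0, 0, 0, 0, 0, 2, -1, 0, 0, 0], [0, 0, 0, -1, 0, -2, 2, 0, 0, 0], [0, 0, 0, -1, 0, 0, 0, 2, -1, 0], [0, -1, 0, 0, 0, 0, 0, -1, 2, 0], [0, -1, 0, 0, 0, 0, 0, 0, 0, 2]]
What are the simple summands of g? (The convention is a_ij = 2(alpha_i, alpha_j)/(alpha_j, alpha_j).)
The diagram associated to this matrix has two connected components: the simple roots {alpha_1, alpha_3, alpha_5} form a chain of 3 nodes with a double edge at one end; the terminal node there is the unique short simple root (B_3), and {alpha_2, alpha_4, alpha_6, alpha_7, alpha_8, alpha_9, alpha_10} form a chain of 7 nodes with a double edge at one end; the terminal node there is the unique short simple root (B_7). A semisimple Lie algebra decomposes uniquely as the direct sum of simple ideals, one per connected component of its Dynkin diagram, so g ≅ B_3 ⊕ B_7 (dimension 21 + 105 = 126).

B3 + B7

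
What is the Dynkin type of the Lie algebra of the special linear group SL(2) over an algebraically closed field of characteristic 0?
A1

This is sl(2), which has dimension 2^2 - 1 = 3 and rank 2 - 1 = 1 (a Cartan subalgebra is the diagonal traceless matrices). In the classification of classical Lie algebras, the special linear algebra sl(n+1) has type A_n; here n = 1, so the Dynkin diagram is a chain of 1 nodes with single edges (A_1). Hence the type is A_1.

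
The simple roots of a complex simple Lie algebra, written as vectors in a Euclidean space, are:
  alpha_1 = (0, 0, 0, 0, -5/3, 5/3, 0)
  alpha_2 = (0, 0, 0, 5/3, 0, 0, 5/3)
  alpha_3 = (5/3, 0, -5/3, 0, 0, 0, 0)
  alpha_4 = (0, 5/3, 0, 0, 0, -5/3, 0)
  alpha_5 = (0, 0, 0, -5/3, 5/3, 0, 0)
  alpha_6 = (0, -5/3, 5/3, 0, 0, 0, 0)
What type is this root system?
Compute the Cartan integers a_ij = 2(alpha_i, alpha_j)/(alpha_j, alpha_j); the resulting 6x6 Cartan matrix is
[[2, 0, 0, -1, -1, 0], [0, 2, 0, 0, -1, 0], [0, 0, 2, 0, 0, -1], [-1, 0, 0, 2, 0, -1], [-1, -1, 0, 0, 2, 0], [0, 0, -1, -1, 0, 2]].
All simple roots have the same length, so the diagram is simply laced. The associated Dynkin diagram is a chain of 6 nodes with single edges (A_6), so the type is A_6 (the algebra sl(7)).

A_6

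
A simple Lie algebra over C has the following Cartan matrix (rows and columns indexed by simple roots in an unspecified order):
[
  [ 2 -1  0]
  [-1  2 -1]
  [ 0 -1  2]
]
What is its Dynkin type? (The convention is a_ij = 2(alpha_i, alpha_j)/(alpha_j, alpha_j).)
type A_3

The matrix has rank 3 with 2's on the diagonal. Reading the off-diagonal entries as Dynkin edges (a single edge where a_ij = a_ji = -1; a double or triple edge where a_ij * a_ji = 2 or 3), the diagram is a chain of 3 nodes with single edges (A_3). One simple-root ordering that puts it in standard form is (alpha_1, alpha_2, alpha_3). So the algebra is type A_3, i.e. sl(4).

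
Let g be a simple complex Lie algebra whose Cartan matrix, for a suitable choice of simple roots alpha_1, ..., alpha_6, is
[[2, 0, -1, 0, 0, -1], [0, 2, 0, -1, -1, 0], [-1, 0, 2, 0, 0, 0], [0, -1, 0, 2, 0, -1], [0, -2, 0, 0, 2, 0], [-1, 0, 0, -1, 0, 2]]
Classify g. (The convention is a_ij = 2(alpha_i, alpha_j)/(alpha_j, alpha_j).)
The matrix has rank 6 with 2's on the diagonal. Reading the off-diagonal entries as Dynkin edges (a single edge where a_ij = a_ji = -1; a double or triple edge where a_ij * a_ji = 2 or 3), the diagram is a chain of 6 nodes with a double edge at one end; the terminal node there is the unique long simple root (C_6). One simple-root ordering that puts it in standard form is (alpha_3, alpha_1, alpha_6, alpha_4, alpha_2, alpha_5). So the algebra is type C_6, i.e. sp(12).

C_6 (sp(12))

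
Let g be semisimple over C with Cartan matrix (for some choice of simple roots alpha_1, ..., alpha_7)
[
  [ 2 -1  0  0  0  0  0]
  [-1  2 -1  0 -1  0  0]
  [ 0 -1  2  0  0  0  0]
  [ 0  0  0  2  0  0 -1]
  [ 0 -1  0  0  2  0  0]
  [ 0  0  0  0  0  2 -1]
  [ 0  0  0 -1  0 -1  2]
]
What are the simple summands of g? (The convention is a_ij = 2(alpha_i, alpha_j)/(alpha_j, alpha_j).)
type A_3 ⊕ type D_4

The diagram associated to this matrix has two connected components: the simple roots {alpha_4, alpha_6, alpha_7} form a chain of 3 nodes with single edges (A_3), and {alpha_1, alpha_2, alpha_3, alpha_5} form a chain of 2 nodes with a fork of two nodes at one end (D_4). A semisimple Lie algebra decomposes uniquely as the direct sum of simple ideals, one per connected component of its Dynkin diagram, so g ≅ A_3 ⊕ D_4 (dimension 15 + 28 = 43).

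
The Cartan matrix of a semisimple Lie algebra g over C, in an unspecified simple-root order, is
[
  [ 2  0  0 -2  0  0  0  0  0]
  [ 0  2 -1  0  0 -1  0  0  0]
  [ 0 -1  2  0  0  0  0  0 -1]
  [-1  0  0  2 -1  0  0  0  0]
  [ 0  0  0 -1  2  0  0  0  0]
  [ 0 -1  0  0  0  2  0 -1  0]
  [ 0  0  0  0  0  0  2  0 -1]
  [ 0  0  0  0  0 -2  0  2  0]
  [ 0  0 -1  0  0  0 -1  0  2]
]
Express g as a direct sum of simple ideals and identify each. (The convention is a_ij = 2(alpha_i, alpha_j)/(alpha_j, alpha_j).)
The diagram associated to this matrix has two connected components: the simple roots {alpha_1, alpha_4, alpha_5} form a chain of 3 nodes with a double edge at one end; the terminal node there is the unique long simple root (C_3), and {alpha_2, alpha_3, alpha_6, alpha_7, alpha_8, alpha_9} form a chain of 6 nodes with a double edge at one end; the terminal node there is the unique long simple root (C_6). A semisimple Lie algebra decomposes uniquely as the direct sum of simple ideals, one per connected component of its Dynkin diagram, so g ≅ C_3 ⊕ C_6 (dimension 21 + 78 = 99).

C_3 (sp(6)) ⊕ C_6 (sp(12))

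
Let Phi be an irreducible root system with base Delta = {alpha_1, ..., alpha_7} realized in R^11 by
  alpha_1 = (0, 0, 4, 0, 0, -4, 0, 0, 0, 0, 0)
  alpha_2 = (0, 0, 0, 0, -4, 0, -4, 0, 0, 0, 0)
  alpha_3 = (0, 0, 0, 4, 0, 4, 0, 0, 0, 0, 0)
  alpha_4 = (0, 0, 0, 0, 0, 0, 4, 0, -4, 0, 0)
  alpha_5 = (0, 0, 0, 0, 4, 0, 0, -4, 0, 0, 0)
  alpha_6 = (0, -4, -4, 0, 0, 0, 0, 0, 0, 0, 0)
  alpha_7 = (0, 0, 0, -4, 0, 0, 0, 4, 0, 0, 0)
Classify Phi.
type A_7

Compute the Cartan integers a_ij = 2(alpha_i, alpha_j)/(alpha_j, alpha_j); the resulting 7x7 Cartan matrix is
[[2, 0, -1, 0, 0, -1, 0], [0, 2, 0, -1, -1, 0, 0], [-1, 0, 2, 0, 0, 0, -1], [0, -1, 0, 2, 0, 0, 0], [0, -1, 0, 0, 2, 0, -1], [-1, 0, 0, 0, 0, 2, 0], [0, 0, -1, 0, -1, 0, 2]].
All simple roots have the same length, so the diagram is simply laced. The associated Dynkin diagram is a chain of 7 nodes with single edges (A_7), so the type is A_7 (the algebra sl(8)).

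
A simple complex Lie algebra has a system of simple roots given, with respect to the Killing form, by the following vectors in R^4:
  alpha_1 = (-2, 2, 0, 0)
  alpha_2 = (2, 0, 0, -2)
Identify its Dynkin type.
Compute the Cartan integers a_ij = 2(alpha_i, alpha_j)/(alpha_j, alpha_j); the resulting 2x2 Cartan matrix is
[[2, -1], [-1, 2]].
All simple roots have the same length, so the diagram is simply laced. The associated Dynkin diagram is a chain of 2 nodes with single edges (A_2), so the type is A_2 (the algebra sl(3)).

A_2 (sl(3))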